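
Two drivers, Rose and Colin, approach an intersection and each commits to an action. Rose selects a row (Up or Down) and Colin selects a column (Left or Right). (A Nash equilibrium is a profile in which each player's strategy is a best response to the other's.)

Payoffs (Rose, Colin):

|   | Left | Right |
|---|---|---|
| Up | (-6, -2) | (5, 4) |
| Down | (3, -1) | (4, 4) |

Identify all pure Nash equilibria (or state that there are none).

(Up, Right)

(Up, Left): Rose prefers Down (3 > -6); Colin prefers Right (4 > -2) — not an equilibrium.
(Up, Right): Rose gets 5 ≥ 4 from Down, and Colin gets 4 ≥ -2 from Left — Nash equilibrium.
(Down, Left): Colin prefers Right (4 > -1) — not an equilibrium.
(Down, Right): Rose prefers Up (5 > 4) — not an equilibrium.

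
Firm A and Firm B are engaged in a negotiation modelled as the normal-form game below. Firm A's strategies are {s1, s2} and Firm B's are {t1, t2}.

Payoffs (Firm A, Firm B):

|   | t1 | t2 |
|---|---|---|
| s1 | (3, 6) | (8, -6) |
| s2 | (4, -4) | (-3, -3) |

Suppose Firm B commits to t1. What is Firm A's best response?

s2

Against t1, Firm A earns 3 from s1 and 4 from s2.
So s2 is the best response.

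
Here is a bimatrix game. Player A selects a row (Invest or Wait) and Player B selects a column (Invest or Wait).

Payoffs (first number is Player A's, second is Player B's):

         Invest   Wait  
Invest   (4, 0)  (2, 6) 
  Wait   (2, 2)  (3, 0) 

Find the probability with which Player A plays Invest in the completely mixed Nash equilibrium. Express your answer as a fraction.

Let r be the probability that Player A plays Invest. In a completely mixed equilibrium, Player B must be indifferent between Invest and Wait.
Player B's expected payoff from Invest is 2(1−r); from Wait it is 6r.
Setting these equal: −2r + 2 = 6r, so r = 1/4.

1/4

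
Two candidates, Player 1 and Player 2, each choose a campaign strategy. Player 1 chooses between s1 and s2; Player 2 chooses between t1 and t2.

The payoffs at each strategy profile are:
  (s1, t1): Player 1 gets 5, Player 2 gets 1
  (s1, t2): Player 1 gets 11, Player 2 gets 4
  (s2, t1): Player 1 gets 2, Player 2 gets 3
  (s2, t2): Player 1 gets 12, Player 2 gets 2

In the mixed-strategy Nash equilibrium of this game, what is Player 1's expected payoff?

First find y, the probability Player 2 plays t1, from Player 1's indifference between s1 and s2: 5y + 11(1−y) = 2y + 12(1−y), giving y = 1/4.
Since Player 1 is indifferent in equilibrium, Player 1's expected payoff equals the payoff from either row against (1/4, 3/4). Using s1: 5(1/4) + 11(3/4) = 19/2.

19/2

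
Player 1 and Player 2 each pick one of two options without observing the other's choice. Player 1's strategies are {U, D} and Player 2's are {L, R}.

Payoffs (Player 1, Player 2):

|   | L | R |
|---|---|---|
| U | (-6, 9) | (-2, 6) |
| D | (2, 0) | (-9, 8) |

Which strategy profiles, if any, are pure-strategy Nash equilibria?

none

(U, L): Player 1 prefers D (2 > -6) — not an equilibrium.
(U, R): Player 2 prefers L (9 > 6) — not an equilibrium.
(D, L): Player 2 prefers R (8 > 0) — not an equilibrium.
(D, R): Player 1 prefers U (-2 > -9) — not an equilibrium.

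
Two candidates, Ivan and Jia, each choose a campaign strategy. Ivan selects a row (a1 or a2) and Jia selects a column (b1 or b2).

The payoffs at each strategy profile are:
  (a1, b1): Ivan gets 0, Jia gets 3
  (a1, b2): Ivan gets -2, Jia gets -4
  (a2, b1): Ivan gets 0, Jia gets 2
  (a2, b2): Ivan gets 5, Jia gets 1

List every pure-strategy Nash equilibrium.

(a1, b1) and (a2, b1)

(a1, b1): Ivan gets 0 ≥ 0 from a2, and Jia gets 3 ≥ -4 from b2 — Nash equilibrium.
(a1, b2): Ivan prefers a2 (5 > -2); Jia prefers b1 (3 > -4) — not an equilibrium.
(a2, b1): Ivan gets 0 ≥ 0 from a1, and Jia gets 2 ≥ 1 from b2 — Nash equilibrium.
(a2, b2): Jia prefers b1 (2 > 1) — not an equilibrium.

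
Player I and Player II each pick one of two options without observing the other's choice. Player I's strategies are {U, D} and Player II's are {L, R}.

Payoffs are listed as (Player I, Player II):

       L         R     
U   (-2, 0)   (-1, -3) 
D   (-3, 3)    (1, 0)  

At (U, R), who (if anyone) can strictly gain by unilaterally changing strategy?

Both

Player I at (U, R) earns -1; deviating to D yields 1 — a strict improvement.
Player II earns -3; deviating to L yields 0 — a strict improvement.
Both Player I and Player II have strictly profitable deviations.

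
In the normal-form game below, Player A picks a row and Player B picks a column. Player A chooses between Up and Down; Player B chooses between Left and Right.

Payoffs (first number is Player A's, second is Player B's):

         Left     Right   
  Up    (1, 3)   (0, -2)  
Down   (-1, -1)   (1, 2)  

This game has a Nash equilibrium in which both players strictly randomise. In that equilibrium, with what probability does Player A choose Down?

5/8

Let p be the probability that Player A plays Up. In a completely mixed equilibrium, Player B must be indifferent between Left and Right.
Player B's expected payoff from Left is 3p − (1−p); from Right it is −2p + 2(1−p).
Setting these equal: 4p − 1 = −4p + 2, so p = 3/8.
Therefore Player A plays Down with probability 1 − 3/8 = 5/8.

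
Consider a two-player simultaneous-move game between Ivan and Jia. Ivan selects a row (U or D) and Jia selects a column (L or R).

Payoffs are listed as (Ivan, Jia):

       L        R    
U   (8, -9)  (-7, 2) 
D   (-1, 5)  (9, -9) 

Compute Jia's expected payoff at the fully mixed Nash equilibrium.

-71/25

First find p, the probability Ivan plays U, from Jia's indifference between L and R: −9p + 5(1−p) = 2p − 9(1−p), giving p = 14/25.
Since Jia is indifferent in equilibrium, Jia's expected payoff equals the payoff from either column against (14/25, 11/25). Using L: −9(14/25) + 5(11/25) = -71/25.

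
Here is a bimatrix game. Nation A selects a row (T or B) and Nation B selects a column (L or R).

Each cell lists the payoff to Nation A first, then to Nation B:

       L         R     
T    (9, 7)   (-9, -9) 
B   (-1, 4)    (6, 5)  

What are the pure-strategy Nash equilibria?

(T, L) and (B, R)

(T, L): Nation A gets 9 ≥ -1 from B, and Nation B gets 7 ≥ -9 from R — Nash equilibrium.
(T, R): Nation A prefers B (6 > -9); Nation B prefers L (7 > -9) — not an equilibrium.
(B, L): Nation A prefers T (9 > -1); Nation B prefers R (5 > 4) — not an equilibrium.
(B, R): Nation A gets 6 ≥ -9 from T, and Nation B gets 5 ≥ 4 from L — Nash equilibrium.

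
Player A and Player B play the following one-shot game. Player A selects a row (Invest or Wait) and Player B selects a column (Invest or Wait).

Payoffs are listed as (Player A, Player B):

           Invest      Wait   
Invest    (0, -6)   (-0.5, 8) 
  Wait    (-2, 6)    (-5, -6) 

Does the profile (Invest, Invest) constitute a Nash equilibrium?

At (Invest, Invest), Player A earns 0; switching to Wait would give -2, so Player A has no profitable deviation.
Player B earns -6; switching to Wait would give 8, so Player B would deviate.
Since at least one player can profitably deviate, this is not a Nash equilibrium.

No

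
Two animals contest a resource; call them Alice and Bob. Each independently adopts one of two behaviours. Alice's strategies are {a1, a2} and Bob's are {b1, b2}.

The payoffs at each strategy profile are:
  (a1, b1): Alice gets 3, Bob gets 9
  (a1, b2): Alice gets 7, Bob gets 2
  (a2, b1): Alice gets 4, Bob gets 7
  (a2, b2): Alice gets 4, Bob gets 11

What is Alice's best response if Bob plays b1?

a2

Against b1, Alice earns 3 from a1 and 4 from a2.
So a2 is the best response.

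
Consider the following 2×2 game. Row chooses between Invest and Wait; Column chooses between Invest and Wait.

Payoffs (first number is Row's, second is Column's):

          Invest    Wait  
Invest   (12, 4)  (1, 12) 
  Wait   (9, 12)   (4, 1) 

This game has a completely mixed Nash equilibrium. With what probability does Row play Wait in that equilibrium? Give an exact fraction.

8/19

Let x be the probability that Row plays Invest. In a completely mixed equilibrium, Column must be indifferent between Invest and Wait.
Column's expected payoff from Invest is 4x + 12(1−x); from Wait it is 12x + (1−x).
Setting these equal: −8x + 12 = 11x + 1, so x = 11/19.
Therefore Row plays Wait with probability 1 − 11/19 = 8/19.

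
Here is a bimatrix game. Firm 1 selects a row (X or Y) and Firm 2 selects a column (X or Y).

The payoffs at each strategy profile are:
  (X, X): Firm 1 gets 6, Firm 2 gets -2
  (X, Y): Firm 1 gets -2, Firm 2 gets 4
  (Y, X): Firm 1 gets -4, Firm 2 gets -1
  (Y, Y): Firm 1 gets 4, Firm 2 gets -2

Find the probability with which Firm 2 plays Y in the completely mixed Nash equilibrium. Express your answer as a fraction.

Let q be the probability that Firm 2 plays X. In a completely mixed equilibrium, Firm 1 must be indifferent between X and Y.
Firm 1's expected payoff from X is 6q − 2(1−q); from Y it is −4q + 4(1−q).
Setting these equal: 8q − 2 = −8q + 4, so q = 3/8.
Therefore Firm 2 plays Y with probability 1 − 3/8 = 5/8.

5/8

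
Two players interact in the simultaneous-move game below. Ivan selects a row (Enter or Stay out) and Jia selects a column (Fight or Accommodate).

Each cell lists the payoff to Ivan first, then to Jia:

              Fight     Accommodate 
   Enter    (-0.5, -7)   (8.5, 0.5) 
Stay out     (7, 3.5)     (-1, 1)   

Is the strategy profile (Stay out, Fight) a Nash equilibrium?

At (Stay out, Fight), Ivan earns 7; switching to Enter would give -0.5, so Ivan has no profitable deviation.
Jia earns 3.5; switching to Accommodate would give 1, so Jia has no profitable deviation.
Neither player can gain by a unilateral deviation, so this profile is a Nash equilibrium.

Yes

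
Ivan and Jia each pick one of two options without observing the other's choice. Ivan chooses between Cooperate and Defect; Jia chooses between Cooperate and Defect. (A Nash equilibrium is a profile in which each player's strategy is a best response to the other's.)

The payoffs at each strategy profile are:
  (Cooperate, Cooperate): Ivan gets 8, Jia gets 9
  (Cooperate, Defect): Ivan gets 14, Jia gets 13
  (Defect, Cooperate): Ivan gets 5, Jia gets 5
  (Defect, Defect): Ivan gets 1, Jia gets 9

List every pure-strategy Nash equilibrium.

(Cooperate, Defect)

(Cooperate, Cooperate): Jia prefers Defect (13 > 9) — not an equilibrium.
(Cooperate, Defect): Ivan gets 14 ≥ 1 from Defect, and Jia gets 13 ≥ 9 from Cooperate — Nash equilibrium.
(Defect, Cooperate): Ivan prefers Cooperate (8 > 5); Jia prefers Defect (9 > 5) — not an equilibrium.
(Defect, Defect): Ivan prefers Cooperate (14 > 1) — not an equilibrium.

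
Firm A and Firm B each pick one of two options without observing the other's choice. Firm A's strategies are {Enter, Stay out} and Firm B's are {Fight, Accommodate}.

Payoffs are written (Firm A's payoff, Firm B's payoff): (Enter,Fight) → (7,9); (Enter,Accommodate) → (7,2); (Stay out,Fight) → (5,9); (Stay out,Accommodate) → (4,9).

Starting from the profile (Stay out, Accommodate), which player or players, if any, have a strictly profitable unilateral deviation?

Firm A at (Stay out, Accommodate) earns 4; deviating to Enter yields 7 — a strict improvement.
Firm B earns 9; deviating to Fight yields 9 — not better.
Only Firm A has a strictly profitable deviation.

Firm A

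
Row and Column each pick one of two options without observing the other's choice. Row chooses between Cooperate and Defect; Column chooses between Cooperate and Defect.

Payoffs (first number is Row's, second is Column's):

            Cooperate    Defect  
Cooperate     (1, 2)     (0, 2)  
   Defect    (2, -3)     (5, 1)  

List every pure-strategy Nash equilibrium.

(Cooperate, Cooperate): Row prefers Defect (2 > 1) — not an equilibrium.
(Cooperate, Defect): Row prefers Defect (5 > 0) — not an equilibrium.
(Defect, Cooperate): Column prefers Defect (1 > -3) — not an equilibrium.
(Defect, Defect): Row gets 5 ≥ 0 from Cooperate, and Column gets 1 ≥ -3 from Cooperate — Nash equilibrium.

(Defect, Defect)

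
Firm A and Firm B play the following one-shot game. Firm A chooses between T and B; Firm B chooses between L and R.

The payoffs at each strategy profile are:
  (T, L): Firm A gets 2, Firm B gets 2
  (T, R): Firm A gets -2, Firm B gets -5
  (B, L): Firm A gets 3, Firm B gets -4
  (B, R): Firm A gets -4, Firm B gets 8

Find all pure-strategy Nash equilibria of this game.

none

(T, L): Firm A prefers B (3 > 2) — not an equilibrium.
(T, R): Firm B prefers L (2 > -5) — not an equilibrium.
(B, L): Firm B prefers R (8 > -4) — not an equilibrium.
(B, R): Firm A prefers T (-2 > -4) — not an equilibrium.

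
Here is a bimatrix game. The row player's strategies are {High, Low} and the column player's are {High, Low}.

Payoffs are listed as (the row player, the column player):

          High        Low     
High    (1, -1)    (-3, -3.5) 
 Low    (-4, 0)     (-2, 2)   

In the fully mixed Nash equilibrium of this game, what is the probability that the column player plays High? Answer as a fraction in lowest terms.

1/6

Let c be the probability that the column player plays High. In a completely mixed equilibrium, the row player must be indifferent between High and Low.
The row player's expected payoff from High is c − 3(1−c); from Low it is −4c − 2(1−c).
Setting these equal: 4c − 3 = −2c − 2, so c = 1/6.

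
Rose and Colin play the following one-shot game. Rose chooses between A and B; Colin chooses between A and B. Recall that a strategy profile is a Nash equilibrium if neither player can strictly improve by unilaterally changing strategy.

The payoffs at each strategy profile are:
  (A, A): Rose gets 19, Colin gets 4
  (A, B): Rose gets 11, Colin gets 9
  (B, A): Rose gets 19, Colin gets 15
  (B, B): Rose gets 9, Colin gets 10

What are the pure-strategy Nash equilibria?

(A, B) and (B, A)

(A, A): Colin prefers B (9 > 4) — not an equilibrium.
(A, B): Rose gets 11 ≥ 9 from B, and Colin gets 9 ≥ 4 from A — Nash equilibrium.
(B, A): Rose gets 19 ≥ 19 from A, and Colin gets 15 ≥ 10 from B — Nash equilibrium.
(B, B): Rose prefers A (11 > 9); Colin prefers A (15 > 10) — not an equilibrium.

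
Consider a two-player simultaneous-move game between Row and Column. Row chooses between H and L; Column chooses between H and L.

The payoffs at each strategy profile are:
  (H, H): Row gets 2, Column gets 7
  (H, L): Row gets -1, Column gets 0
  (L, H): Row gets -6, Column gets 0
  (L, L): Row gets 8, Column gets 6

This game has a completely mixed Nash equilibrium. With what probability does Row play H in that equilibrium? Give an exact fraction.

6/13

Let r be the probability that Row plays H. In a completely mixed equilibrium, Column must be indifferent between H and L.
Column's expected payoff from H is 7r; from L it is 6(1−r).
Setting these equal: 7r = −6r + 6, so r = 6/13.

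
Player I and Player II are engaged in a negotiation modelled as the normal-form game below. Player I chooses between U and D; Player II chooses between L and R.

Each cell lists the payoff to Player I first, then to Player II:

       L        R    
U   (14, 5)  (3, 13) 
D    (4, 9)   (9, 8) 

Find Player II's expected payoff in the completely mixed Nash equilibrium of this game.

First find x, the probability Player I plays U, from Player II's indifference between L and R: 5x + 9(1−x) = 13x + 8(1−x), giving x = 1/9.
Since Player II is indifferent in equilibrium, Player II's expected payoff equals the payoff from either column against (1/9, 8/9). Using L: 5(1/9) + 9(8/9) = 77/9.

77/9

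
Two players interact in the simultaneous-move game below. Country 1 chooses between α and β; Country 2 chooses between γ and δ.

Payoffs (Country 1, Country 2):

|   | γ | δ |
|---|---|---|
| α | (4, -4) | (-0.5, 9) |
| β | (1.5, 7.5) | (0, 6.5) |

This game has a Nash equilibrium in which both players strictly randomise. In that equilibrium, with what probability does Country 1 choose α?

Let p be the probability that Country 1 plays α. In a completely mixed equilibrium, Country 2 must be indifferent between γ and δ.
Country 2's expected payoff from γ is −4p + 7.5(1−p); from δ it is 9p + 6.5(1−p).
Setting these equal: −11.5p + 7.5 = 2.5p + 6.5, so p = 1/14.

1/14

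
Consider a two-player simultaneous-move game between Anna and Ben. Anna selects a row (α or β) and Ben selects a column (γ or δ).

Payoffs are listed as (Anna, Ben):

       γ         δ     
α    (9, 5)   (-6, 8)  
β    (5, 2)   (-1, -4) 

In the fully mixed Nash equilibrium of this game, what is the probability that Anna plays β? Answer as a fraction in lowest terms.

1/3

Let r be the probability that Anna plays α. In a completely mixed equilibrium, Ben must be indifferent between γ and δ.
Ben's expected payoff from γ is 5r + 2(1−r); from δ it is 8r − 4(1−r).
Setting these equal: 3r + 2 = 12r − 4, so r = 2/3.
Therefore Anna plays β with probability 1 − 2/3 = 1/3.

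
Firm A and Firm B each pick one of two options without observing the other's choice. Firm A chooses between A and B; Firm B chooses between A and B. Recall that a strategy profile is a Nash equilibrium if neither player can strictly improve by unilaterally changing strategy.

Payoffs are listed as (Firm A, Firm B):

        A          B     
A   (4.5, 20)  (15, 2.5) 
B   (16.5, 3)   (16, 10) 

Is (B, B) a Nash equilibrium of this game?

Yes

At (B, B), Firm A earns 16; switching to A would give 15, so Firm A has no profitable deviation.
Firm B earns 10; switching to A would give 3, so Firm B has no profitable deviation.
Neither player can gain by a unilateral deviation, so this profile is a Nash equilibrium.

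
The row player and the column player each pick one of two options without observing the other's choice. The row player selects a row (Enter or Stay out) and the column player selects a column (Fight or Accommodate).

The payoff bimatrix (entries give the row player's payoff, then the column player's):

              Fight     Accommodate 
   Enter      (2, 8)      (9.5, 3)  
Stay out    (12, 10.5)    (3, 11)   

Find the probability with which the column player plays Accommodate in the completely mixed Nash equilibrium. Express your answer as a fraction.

20/33

Let q be the probability that the column player plays Fight. In a completely mixed equilibrium, the row player must be indifferent between Enter and Stay out.
The row player's expected payoff from Enter is 2q + 9.5(1−q); from Stay out it is 12q + 3(1−q).
Setting these equal: −7.5q + 9.5 = 9q + 3, so q = 13/33.
Therefore the column player plays Accommodate with probability 1 − 13/33 = 20/33.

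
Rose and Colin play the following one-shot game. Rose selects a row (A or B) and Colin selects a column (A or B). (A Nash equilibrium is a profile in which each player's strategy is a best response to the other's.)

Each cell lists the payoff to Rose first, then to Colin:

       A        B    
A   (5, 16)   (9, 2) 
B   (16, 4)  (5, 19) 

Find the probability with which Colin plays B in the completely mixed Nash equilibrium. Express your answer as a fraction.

11/15

Let q be the probability that Colin plays A. In a completely mixed equilibrium, Rose must be indifferent between A and B.
Rose's expected payoff from A is 5q + 9(1−q); from B it is 16q + 5(1−q).
Setting these equal: −4q + 9 = 11q + 5, so q = 4/15.
Therefore Colin plays B with probability 1 − 4/15 = 11/15.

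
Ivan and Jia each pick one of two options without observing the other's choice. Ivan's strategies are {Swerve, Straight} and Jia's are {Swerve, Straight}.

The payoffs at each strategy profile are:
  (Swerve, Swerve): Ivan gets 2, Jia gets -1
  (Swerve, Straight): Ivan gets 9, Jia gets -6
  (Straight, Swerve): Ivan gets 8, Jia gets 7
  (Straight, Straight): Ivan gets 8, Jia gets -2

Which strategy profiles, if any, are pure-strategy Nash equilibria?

(Swerve, Swerve): Ivan prefers Straight (8 > 2) — not an equilibrium.
(Swerve, Straight): Jia prefers Swerve (-1 > -6) — not an equilibrium.
(Straight, Swerve): Ivan gets 8 ≥ 2 from Swerve, and Jia gets 7 ≥ -2 from Straight — Nash equilibrium.
(Straight, Straight): Ivan prefers Swerve (9 > 8); Jia prefers Swerve (7 > -2) — not an equilibrium.

(Straight, Swerve)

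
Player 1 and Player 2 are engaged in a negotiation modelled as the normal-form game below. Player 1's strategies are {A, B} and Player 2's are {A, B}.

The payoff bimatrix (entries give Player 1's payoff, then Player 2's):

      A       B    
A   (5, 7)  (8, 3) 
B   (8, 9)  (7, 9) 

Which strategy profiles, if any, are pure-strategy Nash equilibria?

(B, A)

(A, A): Player 1 prefers B (8 > 5) — not an equilibrium.
(A, B): Player 2 prefers A (7 > 3) — not an equilibrium.
(B, A): Player 1 gets 8 ≥ 5 from A, and Player 2 gets 9 ≥ 9 from B — Nash equilibrium.
(B, B): Player 1 prefers A (8 > 7) — not an equilibrium.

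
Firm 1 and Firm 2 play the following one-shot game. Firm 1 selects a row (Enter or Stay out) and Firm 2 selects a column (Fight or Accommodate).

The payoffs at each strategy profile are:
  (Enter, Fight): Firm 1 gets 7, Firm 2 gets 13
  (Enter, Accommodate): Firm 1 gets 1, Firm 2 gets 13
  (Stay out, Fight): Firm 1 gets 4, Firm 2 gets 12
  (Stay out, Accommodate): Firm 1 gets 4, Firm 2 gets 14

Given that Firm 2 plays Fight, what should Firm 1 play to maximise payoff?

Enter

Against Fight, Firm 1 earns 7 from Enter and 4 from Stay out.
So Enter is the best response.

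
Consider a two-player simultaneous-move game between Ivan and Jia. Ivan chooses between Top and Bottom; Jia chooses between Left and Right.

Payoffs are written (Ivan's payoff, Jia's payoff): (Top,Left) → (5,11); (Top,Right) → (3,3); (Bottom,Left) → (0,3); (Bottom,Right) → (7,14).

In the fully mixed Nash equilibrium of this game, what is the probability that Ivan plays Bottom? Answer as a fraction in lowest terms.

8/19

Let r be the probability that Ivan plays Top. In a completely mixed equilibrium, Jia must be indifferent between Left and Right.
Jia's expected payoff from Left is 11r + 3(1−r); from Right it is 3r + 14(1−r).
Setting these equal: 8r + 3 = −11r + 14, so r = 11/19.
Therefore Ivan plays Bottom with probability 1 − 11/19 = 8/19.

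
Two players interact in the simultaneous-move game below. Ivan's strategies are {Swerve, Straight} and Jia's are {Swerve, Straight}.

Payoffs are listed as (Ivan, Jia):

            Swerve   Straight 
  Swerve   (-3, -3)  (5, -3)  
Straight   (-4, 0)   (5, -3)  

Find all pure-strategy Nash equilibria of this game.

(Swerve, Swerve): Ivan gets -3 ≥ -4 from Straight, and Jia gets -3 ≥ -3 from Straight — Nash equilibrium.
(Swerve, Straight): Ivan gets 5 ≥ 5 from Straight, and Jia gets -3 ≥ -3 from Swerve — Nash equilibrium.
(Straight, Swerve): Ivan prefers Swerve (-3 > -4) — not an equilibrium.
(Straight, Straight): Jia prefers Swerve (0 > -3) — not an equilibrium.

(Swerve, Swerve) and (Swerve, Straight)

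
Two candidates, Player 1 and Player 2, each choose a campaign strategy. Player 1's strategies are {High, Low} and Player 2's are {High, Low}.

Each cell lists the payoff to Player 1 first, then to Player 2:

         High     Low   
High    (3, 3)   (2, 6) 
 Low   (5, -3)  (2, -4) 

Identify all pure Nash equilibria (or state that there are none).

(High, High): Player 1 prefers Low (5 > 3); Player 2 prefers Low (6 > 3) — not an equilibrium.
(High, Low): Player 1 gets 2 ≥ 2 from Low, and Player 2 gets 6 ≥ 3 from High — Nash equilibrium.
(Low, High): Player 1 gets 5 ≥ 3 from High, and Player 2 gets -3 ≥ -4 from Low — Nash equilibrium.
(Low, Low): Player 2 prefers High (-3 > -4) — not an equilibrium.

(High, Low) and (Low, High)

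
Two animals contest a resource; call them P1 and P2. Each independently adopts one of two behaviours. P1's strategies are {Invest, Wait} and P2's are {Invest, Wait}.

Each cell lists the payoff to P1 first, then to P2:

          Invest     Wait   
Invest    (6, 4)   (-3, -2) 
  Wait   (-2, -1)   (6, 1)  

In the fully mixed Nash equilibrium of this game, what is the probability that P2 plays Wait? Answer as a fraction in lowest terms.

8/17

Let q be the probability that P2 plays Invest. In a completely mixed equilibrium, P1 must be indifferent between Invest and Wait.
P1's expected payoff from Invest is 6q − 3(1−q); from Wait it is −2q + 6(1−q).
Setting these equal: 9q − 3 = −8q + 6, so q = 9/17.
Therefore P2 plays Wait with probability 1 − 9/17 = 8/17.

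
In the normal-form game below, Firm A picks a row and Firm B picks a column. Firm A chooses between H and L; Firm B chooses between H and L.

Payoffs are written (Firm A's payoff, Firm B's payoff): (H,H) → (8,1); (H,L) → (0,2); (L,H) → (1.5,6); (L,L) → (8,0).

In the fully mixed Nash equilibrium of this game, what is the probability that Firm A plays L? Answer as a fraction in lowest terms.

Let p be the probability that Firm A plays H. In a completely mixed equilibrium, Firm B must be indifferent between H and L.
Firm B's expected payoff from H is p + 6(1−p); from L it is 2p.
Setting these equal: −5p + 6 = 2p, so p = 6/7.
Therefore Firm A plays L with probability 1 − 6/7 = 1/7.

1/7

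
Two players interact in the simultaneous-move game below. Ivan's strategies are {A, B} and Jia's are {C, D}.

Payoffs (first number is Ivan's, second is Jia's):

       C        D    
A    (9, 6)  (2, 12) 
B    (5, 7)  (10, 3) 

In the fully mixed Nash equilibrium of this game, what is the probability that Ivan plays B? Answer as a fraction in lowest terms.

Let p be the probability that Ivan plays A. In a completely mixed equilibrium, Jia must be indifferent between C and D.
Jia's expected payoff from C is 6p + 7(1−p); from D it is 12p + 3(1−p).
Setting these equal: −p + 7 = 9p + 3, so p = 2/5.
Therefore Ivan plays B with probability 1 − 2/5 = 3/5.

3/5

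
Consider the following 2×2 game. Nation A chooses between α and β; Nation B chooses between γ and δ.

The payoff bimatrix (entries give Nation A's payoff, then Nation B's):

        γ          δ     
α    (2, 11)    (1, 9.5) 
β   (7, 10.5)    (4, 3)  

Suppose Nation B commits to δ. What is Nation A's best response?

Against δ, Nation A earns 1 from α and 4 from β.
So β is the best response.

β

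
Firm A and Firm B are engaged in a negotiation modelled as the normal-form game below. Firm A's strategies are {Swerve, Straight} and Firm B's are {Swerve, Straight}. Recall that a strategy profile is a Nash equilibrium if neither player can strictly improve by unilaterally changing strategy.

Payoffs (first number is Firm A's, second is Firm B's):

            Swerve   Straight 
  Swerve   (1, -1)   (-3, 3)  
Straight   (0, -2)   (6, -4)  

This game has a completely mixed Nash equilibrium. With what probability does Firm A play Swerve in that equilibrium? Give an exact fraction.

1/3

Let x be the probability that Firm A plays Swerve. In a completely mixed equilibrium, Firm B must be indifferent between Swerve and Straight.
Firm B's expected payoff from Swerve is −x − 2(1−x); from Straight it is 3x − 4(1−x).
Setting these equal: x − 2 = 7x − 4, so x = 1/3.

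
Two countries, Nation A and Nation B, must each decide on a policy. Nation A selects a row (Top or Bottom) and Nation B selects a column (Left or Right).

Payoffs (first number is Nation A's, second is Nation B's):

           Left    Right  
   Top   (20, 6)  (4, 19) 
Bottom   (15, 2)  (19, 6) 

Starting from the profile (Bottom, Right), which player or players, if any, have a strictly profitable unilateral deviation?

Neither

Nation A at (Bottom, Right) earns 19; deviating to Top yields 4 — not better.
Nation B earns 6; deviating to Left yields 2 — not better.
Neither player can strictly improve; the profile is a Nash equilibrium.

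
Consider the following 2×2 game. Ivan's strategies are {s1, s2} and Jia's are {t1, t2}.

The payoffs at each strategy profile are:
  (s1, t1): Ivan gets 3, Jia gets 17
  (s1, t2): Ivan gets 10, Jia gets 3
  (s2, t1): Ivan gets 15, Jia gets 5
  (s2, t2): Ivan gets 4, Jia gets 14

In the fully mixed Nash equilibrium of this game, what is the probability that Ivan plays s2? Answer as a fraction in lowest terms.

14/23

Let p be the probability that Ivan plays s1. In a completely mixed equilibrium, Jia must be indifferent between t1 and t2.
Jia's expected payoff from t1 is 17p + 5(1−p); from t2 it is 3p + 14(1−p).
Setting these equal: 12p + 5 = −11p + 14, so p = 9/23.
Therefore Ivan plays s2 with probability 1 − 9/23 = 14/23.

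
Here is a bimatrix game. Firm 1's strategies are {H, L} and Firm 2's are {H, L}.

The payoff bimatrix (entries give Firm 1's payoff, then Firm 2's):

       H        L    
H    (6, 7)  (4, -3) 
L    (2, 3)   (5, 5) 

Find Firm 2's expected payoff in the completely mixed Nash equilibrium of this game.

First find x, the probability Firm 1 plays H, from Firm 2's indifference between H and L: 7x + 3(1−x) = −3x + 5(1−x), giving x = 1/6.
Since Firm 2 is indifferent in equilibrium, Firm 2's expected payoff equals the payoff from either column against (1/6, 5/6). Using H: 7(1/6) + 3(5/6) = 11/3.

11/3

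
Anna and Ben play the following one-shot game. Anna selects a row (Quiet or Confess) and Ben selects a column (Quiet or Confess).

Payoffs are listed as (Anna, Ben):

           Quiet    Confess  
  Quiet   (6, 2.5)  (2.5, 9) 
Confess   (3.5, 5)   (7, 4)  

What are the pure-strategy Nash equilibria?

none

(Quiet, Quiet): Ben prefers Confess (9 > 2.5) — not an equilibrium.
(Quiet, Confess): Anna prefers Confess (7 > 2.5) — not an equilibrium.
(Confess, Quiet): Anna prefers Quiet (6 > 3.5) — not an equilibrium.
(Confess, Confess): Ben prefers Quiet (5 > 4) — not an equilibrium.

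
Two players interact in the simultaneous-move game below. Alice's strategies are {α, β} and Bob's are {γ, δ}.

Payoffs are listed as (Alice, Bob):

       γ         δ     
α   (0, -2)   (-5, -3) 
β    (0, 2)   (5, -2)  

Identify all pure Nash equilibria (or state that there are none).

(α, γ) and (β, γ)

(α, γ): Alice gets 0 ≥ 0 from β, and Bob gets -2 ≥ -3 from δ — Nash equilibrium.
(α, δ): Alice prefers β (5 > -5); Bob prefers γ (-2 > -3) — not an equilibrium.
(β, γ): Alice gets 0 ≥ 0 from α, and Bob gets 2 ≥ -2 from δ — Nash equilibrium.
(β, δ): Bob prefers γ (2 > -2) — not an equilibrium.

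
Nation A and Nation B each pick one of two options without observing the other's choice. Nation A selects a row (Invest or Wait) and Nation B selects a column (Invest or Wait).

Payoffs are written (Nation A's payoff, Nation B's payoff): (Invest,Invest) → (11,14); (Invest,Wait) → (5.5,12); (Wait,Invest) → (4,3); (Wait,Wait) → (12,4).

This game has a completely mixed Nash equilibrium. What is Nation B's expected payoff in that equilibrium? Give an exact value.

20/3

First find p, the probability Nation A plays Invest, from Nation B's indifference between Invest and Wait: 14p + 3(1−p) = 12p + 4(1−p), giving p = 1/3.
Since Nation B is indifferent in equilibrium, Nation B's expected payoff equals the payoff from either column against (1/3, 2/3). Using Invest: 14(1/3) + 3(2/3) = 20/3.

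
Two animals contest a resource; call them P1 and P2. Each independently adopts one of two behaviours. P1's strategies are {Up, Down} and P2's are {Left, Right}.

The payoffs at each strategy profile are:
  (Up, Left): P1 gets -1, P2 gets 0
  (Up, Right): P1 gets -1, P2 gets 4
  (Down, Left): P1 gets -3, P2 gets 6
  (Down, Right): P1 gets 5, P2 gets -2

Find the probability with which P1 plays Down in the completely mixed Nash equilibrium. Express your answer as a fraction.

1/3

Let p be the probability that P1 plays Up. In a completely mixed equilibrium, P2 must be indifferent between Left and Right.
P2's expected payoff from Left is 6(1−p); from Right it is 4p − 2(1−p).
Setting these equal: −6p + 6 = 6p − 2, so p = 2/3.
Therefore P1 plays Down with probability 1 − 2/3 = 1/3.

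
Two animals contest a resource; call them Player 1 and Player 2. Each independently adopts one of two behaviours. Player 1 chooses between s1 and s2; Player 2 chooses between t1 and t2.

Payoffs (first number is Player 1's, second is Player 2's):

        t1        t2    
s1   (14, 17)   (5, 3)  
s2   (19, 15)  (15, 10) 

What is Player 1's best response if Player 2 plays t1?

Against t1, Player 1 earns 14 from s1 and 19 from s2.
So s2 is the best response.

s2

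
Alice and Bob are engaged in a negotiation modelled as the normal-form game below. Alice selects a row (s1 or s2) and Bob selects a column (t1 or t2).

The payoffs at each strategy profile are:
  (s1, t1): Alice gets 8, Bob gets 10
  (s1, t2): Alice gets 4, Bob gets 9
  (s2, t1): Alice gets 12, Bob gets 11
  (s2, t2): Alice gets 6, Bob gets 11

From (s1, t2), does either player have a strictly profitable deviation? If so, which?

Both

Alice at (s1, t2) earns 4; deviating to s2 yields 6 — a strict improvement.
Bob earns 9; deviating to t1 yields 10 — a strict improvement.
Both Alice and Bob have strictly profitable deviations.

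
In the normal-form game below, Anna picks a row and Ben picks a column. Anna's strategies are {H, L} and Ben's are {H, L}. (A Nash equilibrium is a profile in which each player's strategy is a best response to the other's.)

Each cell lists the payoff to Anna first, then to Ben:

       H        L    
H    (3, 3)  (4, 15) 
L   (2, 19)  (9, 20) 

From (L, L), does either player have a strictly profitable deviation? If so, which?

Neither

Anna at (L, L) earns 9; deviating to H yields 4 — not better.
Ben earns 20; deviating to H yields 19 — not better.
Neither player can strictly improve; the profile is a Nash equilibrium.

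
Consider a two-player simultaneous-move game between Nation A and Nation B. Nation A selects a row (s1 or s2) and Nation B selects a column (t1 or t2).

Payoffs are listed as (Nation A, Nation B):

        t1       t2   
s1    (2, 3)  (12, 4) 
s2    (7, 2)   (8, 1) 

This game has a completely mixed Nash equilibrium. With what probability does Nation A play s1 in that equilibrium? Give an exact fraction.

1/2

Let p be the probability that Nation A plays s1. In a completely mixed equilibrium, Nation B must be indifferent between t1 and t2.
Nation B's expected payoff from t1 is 3p + 2(1−p); from t2 it is 4p + (1−p).
Setting these equal: p + 2 = 3p + 1, so p = 1/2.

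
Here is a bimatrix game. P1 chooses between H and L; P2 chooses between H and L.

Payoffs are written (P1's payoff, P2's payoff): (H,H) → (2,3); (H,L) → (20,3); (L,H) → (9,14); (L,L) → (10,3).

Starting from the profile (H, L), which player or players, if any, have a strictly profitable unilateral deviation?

Neither

P1 at (H, L) earns 20; deviating to L yields 10 — not better.
P2 earns 3; deviating to H yields 3 — not better.
Neither player can strictly improve; the profile is a Nash equilibrium.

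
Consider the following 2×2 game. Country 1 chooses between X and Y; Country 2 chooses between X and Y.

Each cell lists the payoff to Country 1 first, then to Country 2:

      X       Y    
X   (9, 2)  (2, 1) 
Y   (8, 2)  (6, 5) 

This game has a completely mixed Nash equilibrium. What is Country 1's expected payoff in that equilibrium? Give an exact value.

First find q, the probability Country 2 plays X, from Country 1's indifference between X and Y: 9q + 2(1−q) = 8q + 6(1−q), giving q = 4/5.
Since Country 1 is indifferent in equilibrium, Country 1's expected payoff equals the payoff from either row against (4/5, 1/5). Using X: 9(4/5) + 2(1/5) = 38/5.

38/5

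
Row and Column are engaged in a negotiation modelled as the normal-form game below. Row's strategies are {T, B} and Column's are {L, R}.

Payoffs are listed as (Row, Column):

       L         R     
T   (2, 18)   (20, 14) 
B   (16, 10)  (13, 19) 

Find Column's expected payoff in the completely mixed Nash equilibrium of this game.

First find x, the probability Row plays T, from Column's indifference between L and R: 18x + 10(1−x) = 14x + 19(1−x), giving x = 9/13.
Since Column is indifferent in equilibrium, Column's expected payoff equals the payoff from either column against (9/13, 4/13). Using L: 18(9/13) + 10(4/13) = 202/13.

202/13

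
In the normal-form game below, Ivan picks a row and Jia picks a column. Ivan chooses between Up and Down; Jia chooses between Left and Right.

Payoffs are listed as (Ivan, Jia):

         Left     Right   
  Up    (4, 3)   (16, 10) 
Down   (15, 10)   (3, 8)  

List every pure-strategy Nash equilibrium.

(Up, Left): Ivan prefers Down (15 > 4); Jia prefers Right (10 > 3) — not an equilibrium.
(Up, Right): Ivan gets 16 ≥ 3 from Down, and Jia gets 10 ≥ 3 from Left — Nash equilibrium.
(Down, Left): Ivan gets 15 ≥ 4 from Up, and Jia gets 10 ≥ 8 from Right — Nash equilibrium.
(Down, Right): Ivan prefers Up (16 > 3); Jia prefers Left (10 > 8) — not an equilibrium.

(Up, Right) and (Down, Left)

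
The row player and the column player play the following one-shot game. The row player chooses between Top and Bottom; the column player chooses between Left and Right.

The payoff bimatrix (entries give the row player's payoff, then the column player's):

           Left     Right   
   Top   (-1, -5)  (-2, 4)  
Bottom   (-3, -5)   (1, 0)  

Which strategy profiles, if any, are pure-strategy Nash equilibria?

(Top, Left): the column player prefers Right (4 > -5) — not an equilibrium.
(Top, Right): the row player prefers Bottom (1 > -2) — not an equilibrium.
(Bottom, Left): the row player prefers Top (-1 > -3); the column player prefers Right (0 > -5) — not an equilibrium.
(Bottom, Right): the row player gets 1 ≥ -2 from Top, and the column player gets 0 ≥ -5 from Left — Nash equilibrium.

(Bottom, Right)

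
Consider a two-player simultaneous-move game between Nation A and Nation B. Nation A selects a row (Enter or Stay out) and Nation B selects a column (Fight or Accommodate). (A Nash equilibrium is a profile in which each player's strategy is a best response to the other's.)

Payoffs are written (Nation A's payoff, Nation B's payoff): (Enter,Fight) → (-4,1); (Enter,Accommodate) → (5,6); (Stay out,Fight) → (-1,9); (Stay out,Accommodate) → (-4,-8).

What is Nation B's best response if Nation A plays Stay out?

Against Stay out, Nation B earns 9 from Fight and -8 from Accommodate.
So Fight is the best response.

Fight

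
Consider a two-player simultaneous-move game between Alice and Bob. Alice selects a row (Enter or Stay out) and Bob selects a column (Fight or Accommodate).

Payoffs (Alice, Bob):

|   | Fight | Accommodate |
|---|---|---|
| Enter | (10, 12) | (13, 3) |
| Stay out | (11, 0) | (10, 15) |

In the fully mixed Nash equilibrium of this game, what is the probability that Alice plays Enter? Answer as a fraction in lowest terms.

Let r be the probability that Alice plays Enter. In a completely mixed equilibrium, Bob must be indifferent between Fight and Accommodate.
Bob's expected payoff from Fight is 12r; from Accommodate it is 3r + 15(1−r).
Setting these equal: 12r = −12r + 15, so r = 5/8.

5/8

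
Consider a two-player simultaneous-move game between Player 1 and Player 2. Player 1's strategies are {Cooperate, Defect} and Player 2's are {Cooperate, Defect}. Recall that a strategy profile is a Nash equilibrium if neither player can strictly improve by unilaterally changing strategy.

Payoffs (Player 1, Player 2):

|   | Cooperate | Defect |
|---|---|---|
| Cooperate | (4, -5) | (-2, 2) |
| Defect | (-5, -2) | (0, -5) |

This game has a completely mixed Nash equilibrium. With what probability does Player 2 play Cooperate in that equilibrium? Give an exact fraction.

2/11

Let c be the probability that Player 2 plays Cooperate. In a completely mixed equilibrium, Player 1 must be indifferent between Cooperate and Defect.
Player 1's expected payoff from Cooperate is 4c − 2(1−c); from Defect it is −5c.
Setting these equal: 6c − 2 = −5c, so c = 2/11.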